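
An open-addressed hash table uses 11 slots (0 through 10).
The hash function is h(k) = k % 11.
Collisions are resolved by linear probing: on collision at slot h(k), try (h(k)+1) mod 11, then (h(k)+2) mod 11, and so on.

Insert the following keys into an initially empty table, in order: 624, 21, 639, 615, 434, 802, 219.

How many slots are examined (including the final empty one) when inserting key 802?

624 hashes to 8; slot 8 is free -> place at 8.
21 hashes to 10; slot 10 is free -> place at 10.
639 hashes to 1; slot 1 is free -> place at 1.
615 hashes to 10; 10 taken -> place at 0.
434 hashes to 5; slot 5 is free -> place at 5.
802 hashes to 10; 10,0,1 taken -> place at 2.
219 hashes to 10; 10,0,1,2 taken -> place at 3.
Table: [615, 639, 802, 219, —, 434, —, —, 624, —, 21]

4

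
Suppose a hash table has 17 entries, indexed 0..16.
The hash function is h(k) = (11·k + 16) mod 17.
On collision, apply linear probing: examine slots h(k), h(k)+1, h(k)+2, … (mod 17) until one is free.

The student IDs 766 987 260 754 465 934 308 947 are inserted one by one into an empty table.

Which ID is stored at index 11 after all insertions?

766: h=10 -> slot 10
987: h=10, probe 10,11 -> slot 11
260: h=3 -> slot 3
754: h=14 -> slot 14
465: h=14, probe 14,15 -> slot 15
934: h=5 -> slot 5
308: h=4 -> slot 4
947: h=12 -> slot 12
Table: [., ., ., 260, 308, 934, ., ., ., ., 766, 987, 947, ., 754, 465, .]

987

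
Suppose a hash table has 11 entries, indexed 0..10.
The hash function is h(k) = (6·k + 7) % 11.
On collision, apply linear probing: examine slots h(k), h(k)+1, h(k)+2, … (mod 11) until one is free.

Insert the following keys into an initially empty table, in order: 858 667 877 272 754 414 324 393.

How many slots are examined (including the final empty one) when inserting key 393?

858: h=7 -> slot 7
667: h=5 -> slot 5
877: h=0 -> slot 0
272: h=0, probe 0,1 -> slot 1
754: h=10 -> slot 10
414: h=5, probe 5,6 -> slot 6
324: h=4 -> slot 4
393: h=0, probe 0,1,2 -> slot 2
Table: [877, 272, 393, _, 324, 667, 414, 858, _, _, 754]

3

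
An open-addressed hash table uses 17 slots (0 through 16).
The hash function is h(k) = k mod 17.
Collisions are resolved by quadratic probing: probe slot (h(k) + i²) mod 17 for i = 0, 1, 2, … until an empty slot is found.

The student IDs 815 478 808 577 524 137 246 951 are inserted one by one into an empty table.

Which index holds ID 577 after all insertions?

0

815: h=16 -> slot 16
478: h=2 -> slot 2
808: h=9 -> slot 9
577: h=16, probe 16,0 -> slot 0
524: h=14 -> slot 14
137: h=1 -> slot 1
246: h=8 -> slot 8
951: h=16, probe 16,0,3 -> slot 3
Table: [577, 137, 478, 951, ∅, ∅, ∅, ∅, 246, 808, ∅, ∅, ∅, ∅, 524, ∅, 815]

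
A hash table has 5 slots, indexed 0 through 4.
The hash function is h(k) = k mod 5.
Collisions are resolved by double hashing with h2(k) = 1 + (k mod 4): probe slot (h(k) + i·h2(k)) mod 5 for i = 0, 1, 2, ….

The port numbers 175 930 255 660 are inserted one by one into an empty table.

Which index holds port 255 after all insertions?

4

175 hashes to 0; slot 0 is free → place at 0.
930 hashes to 0, h2=3; 0 taken → place at 3.
255 hashes to 0, h2=4; 0 taken → place at 4.
660 hashes to 0, h2=1; 0 taken → place at 1.
Table: [175, 660, _, 930, 255]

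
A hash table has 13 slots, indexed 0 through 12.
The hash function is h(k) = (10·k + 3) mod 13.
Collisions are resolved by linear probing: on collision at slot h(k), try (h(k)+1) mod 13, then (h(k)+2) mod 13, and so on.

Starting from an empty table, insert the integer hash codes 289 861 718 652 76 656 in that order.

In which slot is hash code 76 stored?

289 hashes to 7; slot 7 is free → place at 7.
861 hashes to 7; 7 taken → place at 8.
718 hashes to 7; 7,8 taken → place at 9.
652 hashes to 10; slot 10 is free → place at 10.
76 hashes to 9; 9,10 taken → place at 11.
656 hashes to 11; 11 taken → place at 12.
Table: [—, —, —, —, —, —, —, 289, 861, 718, 652, 76, 656]

11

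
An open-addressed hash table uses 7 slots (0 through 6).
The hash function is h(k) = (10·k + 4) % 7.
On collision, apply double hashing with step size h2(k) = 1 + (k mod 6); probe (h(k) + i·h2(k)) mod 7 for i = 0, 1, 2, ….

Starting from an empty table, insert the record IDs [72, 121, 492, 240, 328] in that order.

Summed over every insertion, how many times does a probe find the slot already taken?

5

Insert 72: h=3, slot 3 empty → index 3.
Insert 121: h=3, h2=2, slot 3 occupied → index 5.
Insert 492: h=3, h2=1, slot 3 occupied → index 4.
Insert 240: h=3, h2=1, slots 3,4,5 occupied → index 6.
Insert 328: h=1, slot 1 empty → index 1.
Table: [-, 328, -, 72, 492, 121, 240]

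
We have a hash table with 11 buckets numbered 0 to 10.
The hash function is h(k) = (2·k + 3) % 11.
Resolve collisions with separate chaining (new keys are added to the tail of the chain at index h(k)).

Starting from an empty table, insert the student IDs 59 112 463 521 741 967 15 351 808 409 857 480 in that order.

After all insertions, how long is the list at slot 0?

4

59 -> bucket 0
112 -> bucket 7
463 -> bucket 5
521 -> bucket 0 (collision)
741 -> bucket 0 (collision)
967 -> bucket 1
15 -> bucket 0 (collision)
351 -> bucket 1 (collision)
808 -> bucket 2
409 -> bucket 7 (collision)
857 -> bucket 1 (collision)
480 -> bucket 6
Final buckets:
0: 59 -> 521 -> 741 -> 15
1: 967 -> 351 -> 857
2: 808
3: -
4: -
5: 463
6: 480
7: 112 -> 409
8: -
9: -
10: -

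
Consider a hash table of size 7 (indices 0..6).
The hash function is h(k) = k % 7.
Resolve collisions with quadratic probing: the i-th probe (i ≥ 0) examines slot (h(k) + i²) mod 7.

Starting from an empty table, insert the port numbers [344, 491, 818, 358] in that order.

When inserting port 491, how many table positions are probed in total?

Insert 344: h=1, slot 1 empty -> index 1.
Insert 491: h=1, slot 1 occupied -> index 2.
Insert 818: h=6, slot 6 empty -> index 6.
Insert 358: h=1, slots 1,2 occupied -> index 5.
Table: [., 344, 491, ., ., 358, 818]

2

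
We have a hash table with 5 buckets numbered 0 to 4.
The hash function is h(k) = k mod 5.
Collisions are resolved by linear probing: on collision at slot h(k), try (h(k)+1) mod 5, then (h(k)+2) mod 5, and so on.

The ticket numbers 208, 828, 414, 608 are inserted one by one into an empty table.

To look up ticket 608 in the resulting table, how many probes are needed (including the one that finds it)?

4

208 hashes to 3; slot 3 is free -> place at 3.
828 hashes to 3; 3 taken -> place at 4.
414 hashes to 4; 4 taken -> place at 0.
608 hashes to 3; 3,4,0 taken -> place at 1.
Table: [414, 608, ∅, 208, 828]
Lookup 608: h=3, probe 3,4,0,1 → found at 1.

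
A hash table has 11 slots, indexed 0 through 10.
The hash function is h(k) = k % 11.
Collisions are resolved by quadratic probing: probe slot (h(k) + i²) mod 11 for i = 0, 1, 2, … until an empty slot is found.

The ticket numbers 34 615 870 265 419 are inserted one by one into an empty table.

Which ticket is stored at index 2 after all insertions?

870

Insert 34: h=1, slot 1 empty => index 1.
Insert 615: h=10, slot 10 empty => index 10.
Insert 870: h=1, slot 1 occupied => index 2.
Insert 265: h=1, slots 1,2 occupied => index 5.
Insert 419: h=1, slots 1,2,5,10 occupied => index 6.
Table: [., 34, 870, ., ., 265, 419, ., ., ., 615]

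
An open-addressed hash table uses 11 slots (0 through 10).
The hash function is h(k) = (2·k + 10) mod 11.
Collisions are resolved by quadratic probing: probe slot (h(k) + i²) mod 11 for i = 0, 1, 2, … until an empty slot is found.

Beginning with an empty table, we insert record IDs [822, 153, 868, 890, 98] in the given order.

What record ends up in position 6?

98

822 hashes to 4; slot 4 is free => place at 4.
153 hashes to 8; slot 8 is free => place at 8.
868 hashes to 8; 8 taken => place at 9.
890 hashes to 8; 8,9 taken => place at 1.
98 hashes to 8; 8,9,1 taken => place at 6.
Table: [., 890, ., ., 822, ., 98, ., 153, 868, .]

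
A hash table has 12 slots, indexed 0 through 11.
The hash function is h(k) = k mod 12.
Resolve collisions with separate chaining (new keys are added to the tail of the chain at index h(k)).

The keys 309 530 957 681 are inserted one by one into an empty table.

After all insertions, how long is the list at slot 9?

3

Insert 309: h=9, bucket 9 empty → new chain.
Insert 530: h=2, bucket 2 empty → new chain.
Insert 957: h=9, bucket 9 nonempty → append to chain.
Insert 681: h=9, bucket 9 nonempty → append to chain.
Final buckets:
0: _
1: _
2: 530
3: _
4: _
5: _
6: _
7: _
8: _
9: 309 -> 957 -> 681
10: _
11: _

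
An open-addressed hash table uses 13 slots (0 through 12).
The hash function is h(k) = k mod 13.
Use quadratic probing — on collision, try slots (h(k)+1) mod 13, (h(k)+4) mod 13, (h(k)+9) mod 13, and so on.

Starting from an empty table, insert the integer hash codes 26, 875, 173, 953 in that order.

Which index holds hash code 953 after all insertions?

8

26 hashes to 0; slot 0 is free -> place at 0.
875 hashes to 4; slot 4 is free -> place at 4.
173 hashes to 4; 4 taken -> place at 5.
953 hashes to 4; 4,5 taken -> place at 8.
Table: [26, ., ., ., 875, 173, ., ., 953, ., ., ., .]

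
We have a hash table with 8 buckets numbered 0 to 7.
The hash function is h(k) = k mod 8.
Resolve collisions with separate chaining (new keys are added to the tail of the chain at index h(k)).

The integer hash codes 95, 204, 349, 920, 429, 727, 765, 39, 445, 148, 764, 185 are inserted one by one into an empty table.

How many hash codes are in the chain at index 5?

4

Insert 95: h=7, bucket 7 empty → new chain.
Insert 204: h=4, bucket 4 empty → new chain.
Insert 349: h=5, bucket 5 empty → new chain.
Insert 920: h=0, bucket 0 empty → new chain.
Insert 429: h=5, bucket 5 nonempty → append to chain.
Insert 727: h=7, bucket 7 nonempty → append to chain.
Insert 765: h=5, bucket 5 nonempty → append to chain.
Insert 39: h=7, bucket 7 nonempty → append to chain.
Insert 445: h=5, bucket 5 nonempty → append to chain.
Insert 148: h=4, bucket 4 nonempty → append to chain.
Insert 764: h=4, bucket 4 nonempty → append to chain.
Insert 185: h=1, bucket 1 empty → new chain.
Final buckets:
0: 920
1: 185
2: ∅
3: ∅
4: 204 -> 148 -> 764
5: 349 -> 429 -> 765 -> 445
6: ∅
7: 95 -> 727 -> 39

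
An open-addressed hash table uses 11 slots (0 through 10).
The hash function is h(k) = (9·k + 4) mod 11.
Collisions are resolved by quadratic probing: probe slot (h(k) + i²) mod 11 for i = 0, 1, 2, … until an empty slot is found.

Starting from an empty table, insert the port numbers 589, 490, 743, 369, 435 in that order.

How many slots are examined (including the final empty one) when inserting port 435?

5

589: h=3 => slot 3
490: h=3, probe 3,4 => slot 4
743: h=3, probe 3,4,7 => slot 7
369: h=3, probe 3,4,7,1 => slot 1
435: h=3, probe 3,4,7,1,8 => slot 8
Table: [-, 369, -, 589, 490, -, -, 743, 435, -, -]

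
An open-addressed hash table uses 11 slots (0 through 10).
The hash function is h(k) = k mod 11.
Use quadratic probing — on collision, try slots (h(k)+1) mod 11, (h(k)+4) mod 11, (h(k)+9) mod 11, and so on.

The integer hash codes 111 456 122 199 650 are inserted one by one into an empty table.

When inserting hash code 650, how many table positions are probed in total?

5

111: h=1 => slot 1
456: h=5 => slot 5
122: h=1, probe 1,2 => slot 2
199: h=1, probe 1,2,5,10 => slot 10
650: h=1, probe 1,2,5,10,6 => slot 6
Table: [∅, 111, 122, ∅, ∅, 456, 650, ∅, ∅, ∅, 199]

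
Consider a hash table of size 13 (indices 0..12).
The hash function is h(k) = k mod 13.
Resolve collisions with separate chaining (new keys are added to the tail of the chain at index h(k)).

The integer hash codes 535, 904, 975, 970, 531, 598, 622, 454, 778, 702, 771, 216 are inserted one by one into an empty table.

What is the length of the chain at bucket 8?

2

535 -> bucket 2
904 -> bucket 7
975 -> bucket 0
970 -> bucket 8
531 -> bucket 11
598 -> bucket 0 (collision)
622 -> bucket 11 (collision)
454 -> bucket 12
778 -> bucket 11 (collision)
702 -> bucket 0 (collision)
771 -> bucket 4
216 -> bucket 8 (collision)
Final buckets:
0: 975 -> 598 -> 702
1: -
2: 535
3: -
4: 771
5: -
6: -
7: 904
8: 970 -> 216
9: -
10: -
11: 531 -> 622 -> 778
12: 454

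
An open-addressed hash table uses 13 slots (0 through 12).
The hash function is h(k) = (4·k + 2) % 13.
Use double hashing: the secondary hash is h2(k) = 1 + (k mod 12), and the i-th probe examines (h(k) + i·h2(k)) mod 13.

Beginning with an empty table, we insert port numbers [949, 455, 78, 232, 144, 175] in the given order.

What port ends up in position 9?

78

949: h=2 → slot 2
455: h=2, h2=12, probe 2,1 → slot 1
78: h=2, h2=7, probe 2,9 → slot 9
232: h=7 → slot 7
144: h=6 → slot 6
175: h=0 → slot 0
Table: [175, 455, 949, ∅, ∅, ∅, 144, 232, ∅, 78, ∅, ∅, ∅]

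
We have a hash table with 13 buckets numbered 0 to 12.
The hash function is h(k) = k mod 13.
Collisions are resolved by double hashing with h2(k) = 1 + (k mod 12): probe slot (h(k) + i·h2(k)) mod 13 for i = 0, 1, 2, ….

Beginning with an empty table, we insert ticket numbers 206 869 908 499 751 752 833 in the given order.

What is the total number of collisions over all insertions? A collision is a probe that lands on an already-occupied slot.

Insert 206: h=11, slot 11 empty => index 11.
Insert 869: h=11, h2=6, slot 11 occupied => index 4.
Insert 908: h=11, h2=9, slot 11 occupied => index 7.
Insert 499: h=5, slot 5 empty => index 5.
Insert 751: h=10, slot 10 empty => index 10.
Insert 752: h=11, h2=9, slots 11,7 occupied => index 3.
Insert 833: h=1, slot 1 empty => index 1.
Table: [., 833, ., 752, 869, 499, ., 908, ., ., 751, 206, .]

4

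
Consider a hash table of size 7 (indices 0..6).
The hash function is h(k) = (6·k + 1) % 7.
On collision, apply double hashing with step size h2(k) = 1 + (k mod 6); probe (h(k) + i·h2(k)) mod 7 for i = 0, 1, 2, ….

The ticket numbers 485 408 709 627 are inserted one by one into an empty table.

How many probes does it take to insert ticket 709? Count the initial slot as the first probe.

2

485: h=6 → slot 6
408: h=6, h2=1, probe 6,0 → slot 0
709: h=6, h2=2, probe 6,1 → slot 1
627: h=4 → slot 4
Table: [408, 709, ∅, ∅, 627, ∅, 485]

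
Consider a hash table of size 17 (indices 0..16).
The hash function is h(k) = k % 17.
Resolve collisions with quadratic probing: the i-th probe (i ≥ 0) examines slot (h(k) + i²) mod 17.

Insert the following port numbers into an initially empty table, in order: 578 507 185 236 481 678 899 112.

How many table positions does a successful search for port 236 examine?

Insert 578: h=0, slot 0 empty => index 0.
Insert 507: h=14, slot 14 empty => index 14.
Insert 185: h=15, slot 15 empty => index 15.
Insert 236: h=15, slot 15 occupied => index 16.
Insert 481: h=5, slot 5 empty => index 5.
Insert 678: h=15, slots 15,16 occupied => index 2.
Insert 899: h=15, slots 15,16,2 occupied => index 7.
Insert 112: h=10, slot 10 empty => index 10.
Table: [578, _, 678, _, _, 481, _, 899, _, _, 112, _, _, _, 507, 185, 236]
Lookup 236: h=15, probe 15,16 → found at 16.

2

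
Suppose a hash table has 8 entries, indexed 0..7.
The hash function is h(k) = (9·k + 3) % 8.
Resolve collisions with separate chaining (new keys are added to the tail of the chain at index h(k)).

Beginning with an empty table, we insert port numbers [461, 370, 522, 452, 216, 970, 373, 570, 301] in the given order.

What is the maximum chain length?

Insert 461: h=0, bucket 0 empty -> new chain.
Insert 370: h=5, bucket 5 empty -> new chain.
Insert 522: h=5, bucket 5 nonempty -> append to chain.
Insert 452: h=7, bucket 7 empty -> new chain.
Insert 216: h=3, bucket 3 empty -> new chain.
Insert 970: h=5, bucket 5 nonempty -> append to chain.
Insert 373: h=0, bucket 0 nonempty -> append to chain.
Insert 570: h=5, bucket 5 nonempty -> append to chain.
Insert 301: h=0, bucket 0 nonempty -> append to chain.
Final buckets:
0: 461 -> 373 -> 301
1: _
2: _
3: 216
4: _
5: 370 -> 522 -> 970 -> 570
6: _
7: 452

4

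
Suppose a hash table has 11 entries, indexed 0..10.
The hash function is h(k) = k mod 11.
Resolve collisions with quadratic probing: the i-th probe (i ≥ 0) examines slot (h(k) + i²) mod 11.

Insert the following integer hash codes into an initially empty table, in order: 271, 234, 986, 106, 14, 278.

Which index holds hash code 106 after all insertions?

0

271: h=7 -> slot 7
234: h=3 -> slot 3
986: h=7, probe 7,8 -> slot 8
106: h=7, probe 7,8,0 -> slot 0
14: h=3, probe 3,4 -> slot 4
278: h=3, probe 3,4,7,1 -> slot 1
Table: [106, 278, ∅, 234, 14, ∅, ∅, 271, 986, ∅, ∅]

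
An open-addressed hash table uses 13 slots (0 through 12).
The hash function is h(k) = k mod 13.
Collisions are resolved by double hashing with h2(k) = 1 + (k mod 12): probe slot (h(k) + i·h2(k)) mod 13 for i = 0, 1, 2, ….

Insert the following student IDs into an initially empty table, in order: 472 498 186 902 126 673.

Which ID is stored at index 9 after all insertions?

Insert 472: h=4, slot 4 empty => index 4.
Insert 498: h=4, h2=7, slot 4 occupied => index 11.
Insert 186: h=4, h2=7, slots 4,11 occupied => index 5.
Insert 902: h=5, h2=3, slot 5 occupied => index 8.
Insert 126: h=9, slot 9 empty => index 9.
Insert 673: h=10, slot 10 empty => index 10.
Table: [., ., ., ., 472, 186, ., ., 902, 126, 673, 498, .]

126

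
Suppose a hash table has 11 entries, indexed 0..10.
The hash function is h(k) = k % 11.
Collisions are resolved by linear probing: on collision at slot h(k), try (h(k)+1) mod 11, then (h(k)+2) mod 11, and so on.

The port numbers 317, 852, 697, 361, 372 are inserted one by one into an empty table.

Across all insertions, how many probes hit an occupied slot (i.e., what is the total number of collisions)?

3

317: h=9 -> slot 9
852: h=5 -> slot 5
697: h=4 -> slot 4
361: h=9, probe 9,10 -> slot 10
372: h=9, probe 9,10,0 -> slot 0
Table: [372, _, _, _, 697, 852, _, _, _, 317, 361]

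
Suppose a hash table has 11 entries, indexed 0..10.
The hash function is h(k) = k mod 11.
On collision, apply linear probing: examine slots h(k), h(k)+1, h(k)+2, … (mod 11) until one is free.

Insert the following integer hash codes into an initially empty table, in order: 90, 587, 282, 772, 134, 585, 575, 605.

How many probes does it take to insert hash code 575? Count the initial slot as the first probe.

90: h=2 → slot 2
587: h=4 → slot 4
282: h=7 → slot 7
772: h=2, probe 2,3 → slot 3
134: h=2, probe 2,3,4,5 → slot 5
585: h=2, probe 2,3,4,5,6 → slot 6
575: h=3, probe 3,4,5,6,7,8 → slot 8
605: h=0 → slot 0
Table: [605, -, 90, 772, 587, 134, 585, 282, 575, -, -]

6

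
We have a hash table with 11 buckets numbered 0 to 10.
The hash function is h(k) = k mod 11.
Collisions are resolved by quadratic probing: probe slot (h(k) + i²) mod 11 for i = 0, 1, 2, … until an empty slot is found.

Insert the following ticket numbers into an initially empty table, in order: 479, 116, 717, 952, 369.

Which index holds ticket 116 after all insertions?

7

479: h=6 -> slot 6
116: h=6, probe 6,7 -> slot 7
717: h=2 -> slot 2
952: h=6, probe 6,7,10 -> slot 10
369: h=6, probe 6,7,10,4 -> slot 4
Table: [_, _, 717, _, 369, _, 479, 116, _, _, 952]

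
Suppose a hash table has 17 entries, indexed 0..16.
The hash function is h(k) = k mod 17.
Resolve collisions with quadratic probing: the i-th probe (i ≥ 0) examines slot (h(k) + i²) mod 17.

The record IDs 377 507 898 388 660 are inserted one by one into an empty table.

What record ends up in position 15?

898

377: h=3 → slot 3
507: h=14 → slot 14
898: h=14, probe 14,15 → slot 15
388: h=14, probe 14,15,1 → slot 1
660: h=14, probe 14,15,1,6 → slot 6
Table: [—, 388, —, 377, —, —, 660, —, —, —, —, —, —, —, 507, 898, —]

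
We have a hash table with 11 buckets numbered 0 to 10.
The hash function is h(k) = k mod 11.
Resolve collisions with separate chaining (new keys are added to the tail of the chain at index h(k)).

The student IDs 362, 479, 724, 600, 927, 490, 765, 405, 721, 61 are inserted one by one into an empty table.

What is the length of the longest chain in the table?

6

Insert 362: h=10, bucket 10 empty → new chain.
Insert 479: h=6, bucket 6 empty → new chain.
Insert 724: h=9, bucket 9 empty → new chain.
Insert 600: h=6, bucket 6 nonempty → append to chain.
Insert 927: h=3, bucket 3 empty → new chain.
Insert 490: h=6, bucket 6 nonempty → append to chain.
Insert 765: h=6, bucket 6 nonempty → append to chain.
Insert 405: h=9, bucket 9 nonempty → append to chain.
Insert 721: h=6, bucket 6 nonempty → append to chain.
Insert 61: h=6, bucket 6 nonempty → append to chain.
Final buckets:
0: _
1: _
2: _
3: 927
4: _
5: _
6: 479 -> 600 -> 490 -> 765 -> 721 -> 61
7: _
8: _
9: 724 -> 405
10: 362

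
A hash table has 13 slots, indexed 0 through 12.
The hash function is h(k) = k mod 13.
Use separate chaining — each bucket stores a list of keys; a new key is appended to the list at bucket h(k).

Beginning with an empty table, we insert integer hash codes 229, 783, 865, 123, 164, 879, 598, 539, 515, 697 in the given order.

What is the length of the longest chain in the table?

229 -> bucket 8
783 -> bucket 3
865 -> bucket 7
123 -> bucket 6
164 -> bucket 8 (collision)
879 -> bucket 8 (collision)
598 -> bucket 0
539 -> bucket 6 (collision)
515 -> bucket 8 (collision)
697 -> bucket 8 (collision)
Final buckets:
0: 598
1: .
2: .
3: 783
4: .
5: .
6: 123 -> 539
7: 865
8: 229 -> 164 -> 879 -> 515 -> 697
9: .
10: .
11: .
12: .

5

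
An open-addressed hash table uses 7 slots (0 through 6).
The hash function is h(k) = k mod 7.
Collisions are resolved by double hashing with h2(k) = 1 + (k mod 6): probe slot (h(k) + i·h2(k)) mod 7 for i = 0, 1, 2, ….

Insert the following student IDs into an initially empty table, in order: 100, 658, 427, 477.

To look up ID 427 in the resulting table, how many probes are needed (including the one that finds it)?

100: h=2 => slot 2
658: h=0 => slot 0
427: h=0, h2=2, probe 0,2,4 => slot 4
477: h=1 => slot 1
Table: [658, 477, 100, ., 427, ., .]
Lookup 427: h=0, h2=2, probe 0,2,4 → found at 4.

3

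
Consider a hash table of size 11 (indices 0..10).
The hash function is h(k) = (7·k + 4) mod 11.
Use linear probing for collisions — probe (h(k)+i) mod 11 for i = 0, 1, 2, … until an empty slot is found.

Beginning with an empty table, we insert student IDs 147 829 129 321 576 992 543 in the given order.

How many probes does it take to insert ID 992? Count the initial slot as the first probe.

Insert 147: h=10, slot 10 empty => index 10.
Insert 829: h=10, slot 10 occupied => index 0.
Insert 129: h=5, slot 5 empty => index 5.
Insert 321: h=7, slot 7 empty => index 7.
Insert 576: h=10, slots 10,0 occupied => index 1.
Insert 992: h=7, slot 7 occupied => index 8.
Insert 543: h=10, slots 10,0,1 occupied => index 2.
Table: [829, 576, 543, -, -, 129, -, 321, 992, -, 147]

2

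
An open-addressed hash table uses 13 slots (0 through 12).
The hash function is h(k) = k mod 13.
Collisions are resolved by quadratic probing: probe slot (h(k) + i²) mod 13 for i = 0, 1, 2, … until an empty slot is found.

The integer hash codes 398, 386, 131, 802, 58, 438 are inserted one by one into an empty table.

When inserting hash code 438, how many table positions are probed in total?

398: h=8 → slot 8
386: h=9 → slot 9
131: h=1 → slot 1
802: h=9, probe 9,10 → slot 10
58: h=6 → slot 6
438: h=9, probe 9,10,0 → slot 0
Table: [438, 131, _, _, _, _, 58, _, 398, 386, 802, _, _]

3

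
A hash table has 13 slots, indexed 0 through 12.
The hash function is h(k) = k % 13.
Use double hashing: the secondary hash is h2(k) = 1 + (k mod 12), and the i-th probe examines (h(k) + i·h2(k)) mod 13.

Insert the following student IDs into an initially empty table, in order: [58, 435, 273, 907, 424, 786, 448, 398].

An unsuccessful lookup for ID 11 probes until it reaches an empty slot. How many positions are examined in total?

58: h=6 -> slot 6
435: h=6, h2=4, probe 6,10 -> slot 10
273: h=0 -> slot 0
907: h=10, h2=8, probe 10,5 -> slot 5
424: h=8 -> slot 8
786: h=6, h2=7, probe 6,0,7 -> slot 7
448: h=6, h2=5, probe 6,11 -> slot 11
398: h=8, h2=3, probe 8,11,1 -> slot 1
Table: [273, 398, -, -, -, 907, 58, 786, 424, -, 435, 448, -]
Lookup 11: h=11, h2=12, probe 11,10,9 → slot 9 empty, not found.

3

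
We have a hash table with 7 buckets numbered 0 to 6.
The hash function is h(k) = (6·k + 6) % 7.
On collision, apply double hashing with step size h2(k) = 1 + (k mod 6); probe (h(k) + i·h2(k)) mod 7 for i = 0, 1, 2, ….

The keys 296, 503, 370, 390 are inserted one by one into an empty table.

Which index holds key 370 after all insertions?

5

Insert 296: h=4, slot 4 empty → index 4.
Insert 503: h=0, slot 0 empty → index 0.
Insert 370: h=0, h2=5, slot 0 occupied → index 5.
Insert 390: h=1, slot 1 empty → index 1.
Table: [503, 390, ∅, ∅, 296, 370, ∅]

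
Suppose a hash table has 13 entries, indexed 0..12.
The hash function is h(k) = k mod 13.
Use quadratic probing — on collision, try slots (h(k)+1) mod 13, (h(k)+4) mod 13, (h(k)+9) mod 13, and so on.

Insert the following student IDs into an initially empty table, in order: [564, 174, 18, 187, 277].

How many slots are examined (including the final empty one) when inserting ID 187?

4

Insert 564: h=5, slot 5 empty -> index 5.
Insert 174: h=5, slot 5 occupied -> index 6.
Insert 18: h=5, slots 5,6 occupied -> index 9.
Insert 187: h=5, slots 5,6,9 occupied -> index 1.
Insert 277: h=4, slot 4 empty -> index 4.
Table: [_, 187, _, _, 277, 564, 174, _, _, 18, _, _, _]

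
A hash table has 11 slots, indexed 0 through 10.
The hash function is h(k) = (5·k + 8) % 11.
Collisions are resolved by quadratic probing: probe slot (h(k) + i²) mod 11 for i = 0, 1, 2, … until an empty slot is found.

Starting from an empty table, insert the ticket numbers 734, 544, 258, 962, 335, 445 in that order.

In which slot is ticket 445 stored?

Insert 734: h=4, slot 4 empty → index 4.
Insert 544: h=0, slot 0 empty → index 0.
Insert 258: h=0, slot 0 occupied → index 1.
Insert 962: h=0, slots 0,1,4 occupied → index 9.
Insert 335: h=0, slots 0,1,4,9 occupied → index 5.
Insert 445: h=0, slots 0,1,4,9,5 occupied → index 3.
Table: [544, 258, ∅, 445, 734, 335, ∅, ∅, ∅, 962, ∅]

3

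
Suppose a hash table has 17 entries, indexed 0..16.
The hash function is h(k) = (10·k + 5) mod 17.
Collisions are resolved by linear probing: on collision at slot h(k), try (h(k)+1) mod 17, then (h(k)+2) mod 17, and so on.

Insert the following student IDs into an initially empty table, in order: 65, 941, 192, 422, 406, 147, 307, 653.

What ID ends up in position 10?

422

65: h=9 -> slot 9
941: h=14 -> slot 14
192: h=4 -> slot 4
422: h=9, probe 9,10 -> slot 10
406: h=2 -> slot 2
147: h=13 -> slot 13
307: h=15 -> slot 15
653: h=7 -> slot 7
Table: [_, _, 406, _, 192, _, _, 653, _, 65, 422, _, _, 147, 941, 307, _]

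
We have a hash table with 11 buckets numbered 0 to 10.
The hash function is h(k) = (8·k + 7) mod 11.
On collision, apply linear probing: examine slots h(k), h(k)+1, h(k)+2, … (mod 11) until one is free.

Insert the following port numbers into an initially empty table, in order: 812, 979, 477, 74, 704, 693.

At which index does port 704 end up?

812 hashes to 2; slot 2 is free -> place at 2.
979 hashes to 7; slot 7 is free -> place at 7.
477 hashes to 6; slot 6 is free -> place at 6.
74 hashes to 5; slot 5 is free -> place at 5.
704 hashes to 7; 7 taken -> place at 8.
693 hashes to 7; 7,8 taken -> place at 9.
Table: [., ., 812, ., ., 74, 477, 979, 704, 693, .]

8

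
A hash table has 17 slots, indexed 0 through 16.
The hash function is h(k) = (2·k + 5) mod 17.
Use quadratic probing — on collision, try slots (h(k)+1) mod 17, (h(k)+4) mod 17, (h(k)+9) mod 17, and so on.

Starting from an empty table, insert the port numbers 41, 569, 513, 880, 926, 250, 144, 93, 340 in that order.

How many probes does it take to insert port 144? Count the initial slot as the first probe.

3

Insert 41: h=2, slot 2 empty → index 2.
Insert 569: h=4, slot 4 empty → index 4.
Insert 513: h=11, slot 11 empty → index 11.
Insert 880: h=14, slot 14 empty → index 14.
Insert 926: h=4, slot 4 occupied → index 5.
Insert 250: h=12, slot 12 empty → index 12.
Insert 144: h=4, slots 4,5 occupied → index 8.
Insert 93: h=4, slots 4,5,8 occupied → index 13.
Insert 340: h=5, slot 5 occupied → index 6.
Table: [-, -, 41, -, 569, 926, 340, -, 144, -, -, 513, 250, 93, 880, -, -]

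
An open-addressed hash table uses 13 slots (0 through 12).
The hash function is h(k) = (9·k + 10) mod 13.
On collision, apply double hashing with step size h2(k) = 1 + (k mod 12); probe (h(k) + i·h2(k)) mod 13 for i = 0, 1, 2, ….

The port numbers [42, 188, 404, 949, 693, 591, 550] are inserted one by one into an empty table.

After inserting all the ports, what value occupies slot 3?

591

42 hashes to 11; slot 11 is free => place at 11.
188 hashes to 12; slot 12 is free => place at 12.
404 hashes to 6; slot 6 is free => place at 6.
949 hashes to 10; slot 10 is free => place at 10.
693 hashes to 7; slot 7 is free => place at 7.
591 hashes to 12, h2=4; 12 taken => place at 3.
550 hashes to 7, h2=11; 7 taken => place at 5.
Table: [., ., ., 591, ., 550, 404, 693, ., ., 949, 42, 188]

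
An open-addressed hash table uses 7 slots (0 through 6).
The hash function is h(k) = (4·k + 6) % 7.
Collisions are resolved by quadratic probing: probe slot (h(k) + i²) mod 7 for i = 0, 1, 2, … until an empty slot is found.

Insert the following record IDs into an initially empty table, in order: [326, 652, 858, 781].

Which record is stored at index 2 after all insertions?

Insert 326: h=1, slot 1 empty → index 1.
Insert 652: h=3, slot 3 empty → index 3.
Insert 858: h=1, slot 1 occupied → index 2.
Insert 781: h=1, slots 1,2 occupied → index 5.
Table: [., 326, 858, 652, ., 781, .]

858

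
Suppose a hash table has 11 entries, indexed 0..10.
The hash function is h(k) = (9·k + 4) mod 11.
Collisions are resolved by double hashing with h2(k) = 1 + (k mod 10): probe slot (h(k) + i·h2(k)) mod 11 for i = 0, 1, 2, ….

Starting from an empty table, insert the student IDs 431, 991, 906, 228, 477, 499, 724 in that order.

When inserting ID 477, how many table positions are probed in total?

Insert 431: h=0, slot 0 empty -> index 0.
Insert 991: h=2, slot 2 empty -> index 2.
Insert 906: h=7, slot 7 empty -> index 7.
Insert 228: h=10, slot 10 empty -> index 10.
Insert 477: h=7, h2=8, slot 7 occupied -> index 4.
Insert 499: h=7, h2=10, slot 7 occupied -> index 6.
Insert 724: h=8, slot 8 empty -> index 8.
Table: [431, ., 991, ., 477, ., 499, 906, 724, ., 228]

2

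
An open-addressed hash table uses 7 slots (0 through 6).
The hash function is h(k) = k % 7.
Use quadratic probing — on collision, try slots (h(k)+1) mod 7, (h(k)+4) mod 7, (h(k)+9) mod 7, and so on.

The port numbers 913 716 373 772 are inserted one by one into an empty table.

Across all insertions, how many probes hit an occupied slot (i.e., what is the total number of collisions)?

Insert 913: h=3, slot 3 empty → index 3.
Insert 716: h=2, slot 2 empty → index 2.
Insert 373: h=2, slots 2,3 occupied → index 6.
Insert 772: h=2, slots 2,3,6 occupied → index 4.
Table: [∅, ∅, 716, 913, 772, ∅, 373]

5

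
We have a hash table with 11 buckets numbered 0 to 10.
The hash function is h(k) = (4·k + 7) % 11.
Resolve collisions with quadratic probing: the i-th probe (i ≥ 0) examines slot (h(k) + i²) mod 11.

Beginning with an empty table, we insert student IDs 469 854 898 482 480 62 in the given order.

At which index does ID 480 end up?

469: h=2 → slot 2
854: h=2, probe 2,3 → slot 3
898: h=2, probe 2,3,6 → slot 6
482: h=10 → slot 10
480: h=2, probe 2,3,6,0 → slot 0
62: h=2, probe 2,3,6,0,7 → slot 7
Table: [480, _, 469, 854, _, _, 898, 62, _, _, 482]

0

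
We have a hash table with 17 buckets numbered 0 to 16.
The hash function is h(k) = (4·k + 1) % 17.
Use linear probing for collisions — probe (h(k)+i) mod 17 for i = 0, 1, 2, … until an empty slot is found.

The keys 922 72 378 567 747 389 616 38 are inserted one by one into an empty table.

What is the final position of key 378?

922: h=0 → slot 0
72: h=0, probe 0,1 → slot 1
378: h=0, probe 0,1,2 → slot 2
567: h=8 → slot 8
747: h=14 → slot 14
389: h=10 → slot 10
616: h=0, probe 0,1,2,3 → slot 3
38: h=0, probe 0,1,2,3,4 → slot 4
Table: [922, 72, 378, 616, 38, ∅, ∅, ∅, 567, ∅, 389, ∅, ∅, ∅, 747, ∅, ∅]

2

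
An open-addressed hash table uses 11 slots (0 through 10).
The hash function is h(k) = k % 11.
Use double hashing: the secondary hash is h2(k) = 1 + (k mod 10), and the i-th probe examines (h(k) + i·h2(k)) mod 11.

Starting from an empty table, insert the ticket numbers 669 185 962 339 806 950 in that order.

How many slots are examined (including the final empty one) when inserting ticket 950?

669 hashes to 9; slot 9 is free → place at 9.
185 hashes to 9, h2=6; 9 taken → place at 4.
962 hashes to 5; slot 5 is free → place at 5.
339 hashes to 9, h2=10; 9 taken → place at 8.
806 hashes to 3; slot 3 is free → place at 3.
950 hashes to 4, h2=1; 4,5 taken → place at 6.
Table: [∅, ∅, ∅, 806, 185, 962, 950, ∅, 339, 669, ∅]

3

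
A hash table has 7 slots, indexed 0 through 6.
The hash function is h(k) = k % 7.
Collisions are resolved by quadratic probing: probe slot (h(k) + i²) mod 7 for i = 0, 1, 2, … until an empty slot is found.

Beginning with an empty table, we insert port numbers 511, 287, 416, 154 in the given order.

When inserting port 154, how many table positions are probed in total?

3

Insert 511: h=0, slot 0 empty -> index 0.
Insert 287: h=0, slot 0 occupied -> index 1.
Insert 416: h=3, slot 3 empty -> index 3.
Insert 154: h=0, slots 0,1 occupied -> index 4.
Table: [511, 287, -, 416, 154, -, -]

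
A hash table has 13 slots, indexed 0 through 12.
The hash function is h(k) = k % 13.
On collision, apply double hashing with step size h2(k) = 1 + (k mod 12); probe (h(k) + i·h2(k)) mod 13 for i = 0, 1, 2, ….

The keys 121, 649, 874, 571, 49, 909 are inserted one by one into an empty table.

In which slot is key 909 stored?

9

Insert 121: h=4, slot 4 empty → index 4.
Insert 649: h=12, slot 12 empty → index 12.
Insert 874: h=3, slot 3 empty → index 3.
Insert 571: h=12, h2=8, slot 12 occupied → index 7.
Insert 49: h=10, slot 10 empty → index 10.
Insert 909: h=12, h2=10, slot 12 occupied → index 9.
Table: [∅, ∅, ∅, 874, 121, ∅, ∅, 571, ∅, 909, 49, ∅, 649]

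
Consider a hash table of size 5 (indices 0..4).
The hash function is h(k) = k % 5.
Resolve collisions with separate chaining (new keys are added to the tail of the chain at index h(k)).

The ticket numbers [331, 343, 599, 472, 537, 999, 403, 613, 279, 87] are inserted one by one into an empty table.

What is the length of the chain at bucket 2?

3

331 → bucket 1
343 → bucket 3
599 → bucket 4
472 → bucket 2
537 → bucket 2 (collision)
999 → bucket 4 (collision)
403 → bucket 3 (collision)
613 → bucket 3 (collision)
279 → bucket 4 (collision)
87 → bucket 2 (collision)
Final buckets:
0: _
1: 331
2: 472 -> 537 -> 87
3: 343 -> 403 -> 613
4: 599 -> 999 -> 279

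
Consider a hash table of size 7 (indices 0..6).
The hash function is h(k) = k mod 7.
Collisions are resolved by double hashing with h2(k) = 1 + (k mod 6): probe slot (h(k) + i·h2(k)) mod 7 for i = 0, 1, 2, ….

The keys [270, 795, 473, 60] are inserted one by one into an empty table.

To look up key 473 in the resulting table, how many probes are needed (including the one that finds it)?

2

Insert 270: h=4, slot 4 empty -> index 4.
Insert 795: h=4, h2=4, slot 4 occupied -> index 1.
Insert 473: h=4, h2=6, slot 4 occupied -> index 3.
Insert 60: h=4, h2=1, slot 4 occupied -> index 5.
Table: [_, 795, _, 473, 270, 60, _]
Lookup 473: h=4, h2=6, probe 4,3 → found at 3.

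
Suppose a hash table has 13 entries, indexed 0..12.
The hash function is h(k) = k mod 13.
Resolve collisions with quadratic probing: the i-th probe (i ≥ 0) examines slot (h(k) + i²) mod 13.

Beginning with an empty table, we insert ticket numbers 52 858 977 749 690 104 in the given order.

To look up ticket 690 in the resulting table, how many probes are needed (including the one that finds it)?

3

Insert 52: h=0, slot 0 empty → index 0.
Insert 858: h=0, slot 0 occupied → index 1.
Insert 977: h=2, slot 2 empty → index 2.
Insert 749: h=8, slot 8 empty → index 8.
Insert 690: h=1, slots 1,2 occupied → index 5.
Insert 104: h=0, slots 0,1 occupied → index 4.
Table: [52, 858, 977, —, 104, 690, —, —, 749, —, —, —, —]
Lookup 690: h=1, probe 1,2,5 → found at 5.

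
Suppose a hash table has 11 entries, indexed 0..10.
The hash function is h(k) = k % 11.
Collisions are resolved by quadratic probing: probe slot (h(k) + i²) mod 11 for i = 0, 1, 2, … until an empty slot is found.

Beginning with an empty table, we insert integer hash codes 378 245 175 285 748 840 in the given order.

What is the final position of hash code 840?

5

378 hashes to 4; slot 4 is free -> place at 4.
245 hashes to 3; slot 3 is free -> place at 3.
175 hashes to 10; slot 10 is free -> place at 10.
285 hashes to 10; 10 taken -> place at 0.
748 hashes to 0; 0 taken -> place at 1.
840 hashes to 4; 4 taken -> place at 5.
Table: [285, 748, ., 245, 378, 840, ., ., ., ., 175]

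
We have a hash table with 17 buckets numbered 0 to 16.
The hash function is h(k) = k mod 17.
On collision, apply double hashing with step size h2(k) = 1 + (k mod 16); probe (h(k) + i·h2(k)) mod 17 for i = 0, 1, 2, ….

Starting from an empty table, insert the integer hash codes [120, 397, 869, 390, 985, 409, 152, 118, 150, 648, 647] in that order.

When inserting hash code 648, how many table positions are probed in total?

120 hashes to 1; slot 1 is free => place at 1.
397 hashes to 6; slot 6 is free => place at 6.
869 hashes to 2; slot 2 is free => place at 2.
390 hashes to 16; slot 16 is free => place at 16.
985 hashes to 16, h2=10; 16 taken => place at 9.
409 hashes to 1, h2=10; 1 taken => place at 11.
152 hashes to 16, h2=9; 16 taken => place at 8.
118 hashes to 16, h2=7; 16,6 taken => place at 13.
150 hashes to 14; slot 14 is free => place at 14.
648 hashes to 2, h2=9; 2,11 taken => place at 3.
647 hashes to 1, h2=8; 1,9 taken => place at 0.
Table: [647, 120, 869, 648, ., ., 397, ., 152, 985, ., 409, ., 118, 150, ., 390]

3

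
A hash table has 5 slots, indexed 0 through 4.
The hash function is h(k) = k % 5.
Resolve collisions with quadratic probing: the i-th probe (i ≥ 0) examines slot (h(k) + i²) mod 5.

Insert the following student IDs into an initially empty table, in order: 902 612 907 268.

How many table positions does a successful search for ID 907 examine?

Insert 902: h=2, slot 2 empty → index 2.
Insert 612: h=2, slot 2 occupied → index 3.
Insert 907: h=2, slots 2,3 occupied → index 1.
Insert 268: h=3, slot 3 occupied → index 4.
Table: [-, 907, 902, 612, 268]
Lookup 907: h=2, probe 2,3,1 → found at 1.

3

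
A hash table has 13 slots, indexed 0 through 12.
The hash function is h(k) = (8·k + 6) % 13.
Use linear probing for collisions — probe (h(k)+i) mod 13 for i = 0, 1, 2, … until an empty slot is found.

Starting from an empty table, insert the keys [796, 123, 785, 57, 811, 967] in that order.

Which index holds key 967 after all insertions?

10

796 hashes to 4; slot 4 is free → place at 4.
123 hashes to 2; slot 2 is free → place at 2.
785 hashes to 7; slot 7 is free → place at 7.
57 hashes to 7; 7 taken → place at 8.
811 hashes to 7; 7,8 taken → place at 9.
967 hashes to 7; 7,8,9 taken → place at 10.
Table: [., ., 123, ., 796, ., ., 785, 57, 811, 967, ., .]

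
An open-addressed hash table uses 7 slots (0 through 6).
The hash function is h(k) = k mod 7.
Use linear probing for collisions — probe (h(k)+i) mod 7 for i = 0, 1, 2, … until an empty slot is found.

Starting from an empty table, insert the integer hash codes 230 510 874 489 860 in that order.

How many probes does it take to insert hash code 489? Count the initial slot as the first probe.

Insert 230: h=6, slot 6 empty → index 6.
Insert 510: h=6, slot 6 occupied → index 0.
Insert 874: h=6, slots 6,0 occupied → index 1.
Insert 489: h=6, slots 6,0,1 occupied → index 2.
Insert 860: h=6, slots 6,0,1,2 occupied → index 3.
Table: [510, 874, 489, 860, -, -, 230]

4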